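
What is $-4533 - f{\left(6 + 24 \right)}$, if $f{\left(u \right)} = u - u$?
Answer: $-4533$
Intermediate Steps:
$f{\left(u \right)} = 0$
$-4533 - f{\left(6 + 24 \right)} = -4533 - 0 = -4533 + 0 = -4533$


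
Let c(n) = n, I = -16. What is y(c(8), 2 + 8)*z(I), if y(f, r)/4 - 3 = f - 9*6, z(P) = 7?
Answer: -1204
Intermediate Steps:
y(f, r) = -204 + 4*f (y(f, r) = 12 + 4*(f - 9*6) = 12 + 4*(f - 54) = 12 + 4*(-54 + f) = 12 + (-216 + 4*f) = -204 + 4*f)
y(c(8), 2 + 8)*z(I) = (-204 + 4*8)*7 = (-204 + 32)*7 = -172*7 = -1204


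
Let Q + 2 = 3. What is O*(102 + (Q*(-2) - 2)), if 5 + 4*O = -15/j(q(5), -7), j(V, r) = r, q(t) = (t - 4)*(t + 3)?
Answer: -70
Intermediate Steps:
Q = 1 (Q = -2 + 3 = 1)
q(t) = (-4 + t)*(3 + t)
O = -5/7 (O = -5/4 + (-15/(-7))/4 = -5/4 + (-15*(-1/7))/4 = -5/4 + (1/4)*(15/7) = -5/4 + 15/28 = -5/7 ≈ -0.71429)
O*(102 + (Q*(-2) - 2)) = -5*(102 + (1*(-2) - 2))/7 = -5*(102 + (-2 - 2))/7 = -5*(102 - 4)/7 = -5/7*98 = -70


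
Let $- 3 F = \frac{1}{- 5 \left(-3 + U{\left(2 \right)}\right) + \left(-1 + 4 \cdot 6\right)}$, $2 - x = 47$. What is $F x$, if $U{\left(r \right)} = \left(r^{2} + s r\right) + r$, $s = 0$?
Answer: $\frac{15}{8} \approx 1.875$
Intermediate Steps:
$U{\left(r \right)} = r + r^{2}$ ($U{\left(r \right)} = \left(r^{2} + 0 r\right) + r = \left(r^{2} + 0\right) + r = r^{2} + r = r + r^{2}$)
$x = -45$ ($x = 2 - 47 = -45$)
$F = - \frac{1}{24}$ ($F = - \frac{1}{3 \left(- 5 \left(-3 + 2 \left(1 + 2\right)\right) + \left(-1 + 4 \cdot 6\right)\right)} = - \frac{1}{3 \left(- 5 \left(-3 + 2 \cdot 3\right) + \left(-1 + 24\right)\right)} = - \frac{1}{3 \left(- 5 \left(-3 + 6\right) + 23\right)} = - \frac{1}{3 \left(\left(-5\right) 3 + 23\right)} = - \frac{1}{3 \left(-15 + 23\right)} = - \frac{1}{3 \cdot 8} = \left(- \frac{1}{3}\right) \frac{1}{8} = - \frac{1}{24} \approx -0.041667$)
$F x = \left(- \frac{1}{24}\right) \left(-45\right) = \frac{15}{8}$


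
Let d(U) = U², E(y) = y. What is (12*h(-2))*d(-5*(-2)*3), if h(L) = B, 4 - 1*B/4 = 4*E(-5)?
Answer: 1036800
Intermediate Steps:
B = 96 (B = 16 - 16*(-5) = 16 - 4*(-20) = 16 + 80 = 96)
h(L) = 96
(12*h(-2))*d(-5*(-2)*3) = (12*96)*(-5*(-2)*3)² = 1152*(10*3)² = 1152*30² = 1152*900 = 1036800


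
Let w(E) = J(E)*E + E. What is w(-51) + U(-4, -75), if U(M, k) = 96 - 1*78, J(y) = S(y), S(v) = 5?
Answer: -288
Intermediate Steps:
J(y) = 5
w(E) = 6*E (w(E) = 5*E + E = 6*E)
U(M, k) = 18 (U(M, k) = 96 - 78 = 18)
w(-51) + U(-4, -75) = 6*(-51) + 18 = -306 + 18 = -288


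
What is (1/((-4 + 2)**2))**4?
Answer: 1/256 ≈ 0.0039063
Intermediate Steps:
(1/((-4 + 2)**2))**4 = (1/((-2)**2))**4 = (1/4)**4 = 1/256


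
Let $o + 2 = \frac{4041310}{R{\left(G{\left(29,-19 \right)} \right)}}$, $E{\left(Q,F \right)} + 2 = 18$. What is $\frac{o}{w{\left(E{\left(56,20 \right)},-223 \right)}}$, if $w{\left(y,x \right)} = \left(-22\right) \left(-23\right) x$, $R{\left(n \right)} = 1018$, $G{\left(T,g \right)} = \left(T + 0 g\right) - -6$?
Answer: $- \frac{2019637}{57434542} \approx -0.035164$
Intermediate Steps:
$E{\left(Q,F \right)} = 16$ ($E{\left(Q,F \right)} = -2 + 18 = 16$)
$G{\left(T,g \right)} = 6 + T$ ($G{\left(T,g \right)} = \left(T + 0\right) + 6 = T + 6 = 6 + T$)
$w{\left(y,x \right)} = 506 x$
$o = \frac{2019637}{509}$ ($o = -2 + \frac{4041310}{1018} = -2 + 4041310 \cdot \frac{1}{1018} = -2 + \frac{2020655}{509} = \frac{2019637}{509} \approx 3967.9$)
$\frac{o}{w{\left(E{\left(56,20 \right)},-223 \right)}} = \frac{2019637}{509 \cdot 506 \left(-223\right)} = \frac{2019637}{509 \left(-112838\right)} = \frac{2019637}{509} \left(- \frac{1}{112838}\right) = - \frac{2019637}{57434542}$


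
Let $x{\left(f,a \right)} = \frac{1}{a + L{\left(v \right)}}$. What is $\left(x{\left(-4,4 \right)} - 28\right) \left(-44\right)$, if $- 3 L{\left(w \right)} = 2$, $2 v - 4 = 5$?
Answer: $\frac{6094}{5} \approx 1218.8$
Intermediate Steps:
$v = \frac{9}{2}$ ($v = 2 + \frac{1}{2} \cdot 5 = 2 + \frac{5}{2} = \frac{9}{2} \approx 4.5$)
$L{\left(w \right)} = - \frac{2}{3}$ ($L{\left(w \right)} = \left(- \frac{1}{3}\right) 2 = - \frac{2}{3}$)
$x{\left(f,a \right)} = \frac{1}{- \frac{2}{3} + a}$ ($x{\left(f,a \right)} = \frac{1}{a - \frac{2}{3}} = \frac{1}{- \frac{2}{3} + a}$)
$\left(x{\left(-4,4 \right)} - 28\right) \left(-44\right) = \left(\frac{3}{-2 + 3 \cdot 4} - 28\right) \left(-44\right) = \left(\frac{3}{-2 + 12} - 28\right) \left(-44\right) = \left(\frac{3}{10} - 28\right) \left(-44\right) = \left(- \frac{277}{10}\right) \left(-44\right) = \frac{6094}{5}$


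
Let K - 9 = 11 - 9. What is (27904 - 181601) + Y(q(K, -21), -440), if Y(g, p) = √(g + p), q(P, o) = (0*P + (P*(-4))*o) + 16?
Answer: -153697 + 10*√5 ≈ -1.5367e+5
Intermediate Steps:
K = 11 (K = 9 + (11 - 9) = 9 + 2 = 11)
q(P, o) = 16 - 4*P*o (q(P, o) = (0 + (-4*P)*o) + 16 = (0 - 4*P*o) + 16 = -4*P*o + 16 = 16 - 4*P*o)
(27904 - 181601) + Y(q(K, -21), -440) = (27904 - 181601) + √((16 - 4*11*(-21)) - 440) = -153697 + √((16 + 924) - 440) = -153697 + √(940 - 440) = -153697 + √500 = -153697 + 10*√5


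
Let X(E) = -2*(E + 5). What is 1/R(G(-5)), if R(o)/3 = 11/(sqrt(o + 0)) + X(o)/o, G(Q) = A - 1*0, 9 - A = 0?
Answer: 3/5 ≈ 0.60000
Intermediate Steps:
A = 9 (A = 9 - 1*0 = 9 + 0 = 9)
X(E) = -10 - 2*E (X(E) = -2*(5 + E) = -10 - 2*E)
G(Q) = 9 (G(Q) = 9 - 1*0 = 9 + 0 = 9)
R(o) = 33/sqrt(o) + 3*(-10 - 2*o)/o (R(o) = 3*(11/(sqrt(o + 0)) + (-10 - 2*o)/o) = 3*(11/(sqrt(o)) + (-10 - 2*o)/o) = 3*(11/sqrt(o) + (-10 - 2*o)/o) = 33/sqrt(o) + 3*(-10 - 2*o)/o)
1/R(G(-5)) = 1/(-6 - 30/9 + 33/sqrt(9)) = 1/(-6 - 30*1/9 + 33*(1/3)) = 1/(-6 - 10/3 + 11) = 1/(5/3) = 3/5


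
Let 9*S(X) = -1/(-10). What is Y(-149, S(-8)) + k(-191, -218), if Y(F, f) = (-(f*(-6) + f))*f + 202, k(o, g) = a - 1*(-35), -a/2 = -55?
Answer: 562141/1620 ≈ 347.00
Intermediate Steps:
a = 110 (a = -2*(-55) = 110)
k(o, g) = 145 (k(o, g) = 110 - 1*(-35) = 110 + 35 = 145)
S(X) = 1/90 (S(X) = (-1/(-10))/9 = (-1*(-⅒))/9 = (⅑)*(⅒) = 1/90)
Y(F, f) = 202 + 5*f² (Y(F, f) = (-(-6*f + f))*f + 202 = (-(-5)*f)*f + 202 = (5*f)*f + 202 = 5*f² + 202 = 202 + 5*f²)
Y(-149, S(-8)) + k(-191, -218) = (202 + 5*(1/90)²) + 145 = (202 + 5*(1/8100)) + 145 = (202 + 1/1620) + 145 = 327241/1620 + 145 = 562141/1620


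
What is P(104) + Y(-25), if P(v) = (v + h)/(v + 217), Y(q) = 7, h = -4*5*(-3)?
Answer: 2411/321 ≈ 7.5109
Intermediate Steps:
h = 60 (h = -20*(-3) = 60)
P(v) = (60 + v)/(217 + v) (P(v) = (v + 60)/(v + 217) = (60 + v)/(217 + v))
P(104) + Y(-25) = (60 + 104)/(217 + 104) + 7 = 164/321 + 7 = 2411/321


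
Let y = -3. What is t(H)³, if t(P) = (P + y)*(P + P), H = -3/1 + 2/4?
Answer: 166375/8 ≈ 20797.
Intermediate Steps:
H = -5/2 (H = -3*1 + 2*(¼) = -3 + ½ = -5/2 ≈ -2.5000)
t(P) = 2*P*(-3 + P) (t(P) = (P - 3)*(P + P) = (-3 + P)*(2*P) = 2*P*(-3 + P))
t(H)³ = (2*(-5/2)*(-3 - 5/2))³ = (2*(-5/2)*(-11/2))³ = (55/2)³ = 166375/8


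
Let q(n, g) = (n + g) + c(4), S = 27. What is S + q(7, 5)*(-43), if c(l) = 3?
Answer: -618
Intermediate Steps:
q(n, g) = 3 + g + n (q(n, g) = (n + g) + 3 = (g + n) + 3 = 3 + g + n)
S + q(7, 5)*(-43) = 27 + (3 + 5 + 7)*(-43) = 27 + 15*(-43) = 27 - 645 = -618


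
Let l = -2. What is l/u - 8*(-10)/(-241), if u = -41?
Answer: -2798/9881 ≈ -0.28317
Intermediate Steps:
l/u - 8*(-10)/(-241) = -2/(-41) - 8*(-10)/(-241) = -2*(-1/41) + 80*(-1/241) = 2/41 - 80/241 = -2798/9881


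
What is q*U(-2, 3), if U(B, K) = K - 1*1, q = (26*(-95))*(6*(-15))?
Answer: 444600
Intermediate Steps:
q = 222300 (q = -2470*(-90) = 222300)
U(B, K) = -1 + K (U(B, K) = K - 1 = -1 + K)
q*U(-2, 3) = 222300*(-1 + 3) = 222300*2 = 444600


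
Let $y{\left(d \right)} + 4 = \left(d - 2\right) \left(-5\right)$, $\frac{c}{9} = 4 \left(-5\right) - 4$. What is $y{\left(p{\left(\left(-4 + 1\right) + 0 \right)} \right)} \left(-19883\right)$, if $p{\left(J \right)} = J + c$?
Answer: $-21891183$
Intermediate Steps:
$c = -216$ ($c = 9 \left(4 \left(-5\right) - 4\right) = 9 \left(-20 - 4\right) = 9 \left(-24\right) = -216$)
$p{\left(J \right)} = -216 + J$ ($p{\left(J \right)} = J - 216 = -216 + J$)
$y{\left(d \right)} = 6 - 5 d$ ($y{\left(d \right)} = -4 + \left(d - 2\right) \left(-5\right) = -4 + \left(-2 + d\right) \left(-5\right) = -4 - \left(-10 + 5 d\right) = 6 - 5 d$)
$y{\left(p{\left(\left(-4 + 1\right) + 0 \right)} \right)} \left(-19883\right) = \left(6 - 5 \left(-216 + \left(\left(-4 + 1\right) + 0\right)\right)\right) \left(-19883\right) = \left(6 - 5 \left(-216 + \left(-3 + 0\right)\right)\right) \left(-19883\right) = \left(6 - 5 \left(-216 - 3\right)\right) \left(-19883\right) = \left(6 - -1095\right) \left(-19883\right) = \left(6 + 1095\right) \left(-19883\right) = 1101 \left(-19883\right) = -21891183$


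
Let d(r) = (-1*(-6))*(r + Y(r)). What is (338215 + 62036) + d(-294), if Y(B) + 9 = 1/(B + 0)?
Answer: 19523216/49 ≈ 3.9843e+5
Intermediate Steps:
Y(B) = -9 + 1/B (Y(B) = -9 + 1/(B + 0) = -9 + 1/B)
d(r) = -54 + 6*r + 6/r (d(r) = (-1*(-6))*(r + (-9 + 1/r)) = 6*(-9 + r + 1/r) = -54 + 6*r + 6/r)
(338215 + 62036) + d(-294) = (338215 + 62036) + (-54 + 6*(-294) + 6/(-294)) = 400251 + (-54 - 1764 + 6*(-1/294)) = 400251 + (-54 - 1764 - 1/49) = 400251 - 89083/49 = 19523216/49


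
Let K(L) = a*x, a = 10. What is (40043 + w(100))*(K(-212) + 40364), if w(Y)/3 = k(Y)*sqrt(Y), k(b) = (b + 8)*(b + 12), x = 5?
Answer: 16283730122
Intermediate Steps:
k(b) = (8 + b)*(12 + b)
w(Y) = 3*sqrt(Y)*(96 + Y**2 + 20*Y) (w(Y) = 3*((96 + Y**2 + 20*Y)*sqrt(Y)) = 3*(sqrt(Y)*(96 + Y**2 + 20*Y)) = 3*sqrt(Y)*(96 + Y**2 + 20*Y))
K(L) = 50 (K(L) = 10*5 = 50)
(40043 + w(100))*(K(-212) + 40364) = (40043 + 3*sqrt(100)*(96 + 100**2 + 20*100))*(50 + 40364) = (40043 + 3*10*(96 + 10000 + 2000))*40414 = (40043 + 3*10*12096)*40414 = (40043 + 362880)*40414 = 402923*40414 = 16283730122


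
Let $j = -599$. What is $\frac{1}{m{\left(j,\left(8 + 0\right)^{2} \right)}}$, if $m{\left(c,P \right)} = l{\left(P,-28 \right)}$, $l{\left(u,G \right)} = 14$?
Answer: $\frac{1}{14} \approx 0.071429$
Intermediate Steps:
$m{\left(c,P \right)} = 14$
$\frac{1}{m{\left(j,\left(8 + 0\right)^{2} \right)}} = \frac{1}{14}$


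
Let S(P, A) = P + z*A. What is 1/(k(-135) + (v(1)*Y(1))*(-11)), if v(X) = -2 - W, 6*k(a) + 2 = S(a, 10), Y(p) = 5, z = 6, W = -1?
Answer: 6/253 ≈ 0.023715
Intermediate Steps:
S(P, A) = P + 6*A
k(a) = 29/3 + a/6 (k(a) = -1/3 + (a + 6*10)/6 = -1/3 + (a + 60)/6 = -1/3 + (60 + a)/6 = -1/3 + (10 + a/6) = 29/3 + a/6)
v(X) = -1 (v(X) = -2 - 1*(-1) = -2 + 1 = -1)
1/(k(-135) + (v(1)*Y(1))*(-11)) = 1/((29/3 + (1/6)*(-135)) - 1*5*(-11)) = 1/((29/3 - 45/2) - 5*(-11)) = 1/(-77/6 + 55) = 1/(253/6) = 6/253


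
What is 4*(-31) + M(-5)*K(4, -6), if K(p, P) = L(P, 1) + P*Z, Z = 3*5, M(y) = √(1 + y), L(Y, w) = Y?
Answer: -124 - 192*I ≈ -124.0 - 192.0*I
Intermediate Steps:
Z = 15
K(p, P) = 16*P (K(p, P) = P + P*15 = P + 15*P = 16*P)
4*(-31) + M(-5)*K(4, -6) = 4*(-31) + √(1 - 5)*(16*(-6)) = -124 + √(-4)*(-96) = -124 + (2*I)*(-96) = -124 - 192*I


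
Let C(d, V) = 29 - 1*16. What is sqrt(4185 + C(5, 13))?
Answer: sqrt(4198) ≈ 64.792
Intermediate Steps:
C(d, V) = 13 (C(d, V) = 29 - 16 = 13)
sqrt(4185 + C(5, 13)) = sqrt(4185 + 13) = sqrt(4198)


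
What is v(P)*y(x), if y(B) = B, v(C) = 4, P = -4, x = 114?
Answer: 456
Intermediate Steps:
v(P)*y(x) = 4*114 = 456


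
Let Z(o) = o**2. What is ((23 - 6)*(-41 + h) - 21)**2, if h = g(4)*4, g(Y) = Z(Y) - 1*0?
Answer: 136900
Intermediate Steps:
g(Y) = Y**2 (g(Y) = Y**2 - 1*0 = Y**2 + 0 = Y**2)
h = 64 (h = 4**2*4 = 16*4 = 64)
((23 - 6)*(-41 + h) - 21)**2 = ((23 - 6)*(-41 + 64) - 21)**2 = (17*23 - 21)**2 = (391 - 21)**2 = 370**2 = 136900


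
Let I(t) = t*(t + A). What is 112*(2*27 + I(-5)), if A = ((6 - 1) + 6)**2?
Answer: -58912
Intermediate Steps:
A = 121 (A = (5 + 6)**2 = 11**2 = 121)
I(t) = t*(121 + t) (I(t) = t*(t + 121) = t*(121 + t))
112*(2*27 + I(-5)) = 112*(2*27 - 5*(121 - 5)) = 112*(54 - 5*116) = 112*(54 - 580) = 112*(-526) = -58912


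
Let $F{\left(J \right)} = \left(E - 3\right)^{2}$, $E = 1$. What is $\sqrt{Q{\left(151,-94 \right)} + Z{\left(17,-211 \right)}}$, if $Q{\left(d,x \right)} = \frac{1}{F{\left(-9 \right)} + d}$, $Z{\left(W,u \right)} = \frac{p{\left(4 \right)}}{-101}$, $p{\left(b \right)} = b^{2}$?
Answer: $\frac{i \sqrt{37243245}}{15655} \approx 0.38983 i$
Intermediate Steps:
$F{\left(J \right)} = 4$ ($F{\left(J \right)} = \left(1 - 3\right)^{2} = \left(-2\right)^{2} = 4$)
$Z{\left(W,u \right)} = - \frac{16}{101}$ ($Z{\left(W,u \right)} = \frac{4^{2}}{-101} = 16 \left(- \frac{1}{101}\right) = - \frac{16}{101}$)
$Q{\left(d,x \right)} = \frac{1}{4 + d}$
$\sqrt{Q{\left(151,-94 \right)} + Z{\left(17,-211 \right)}} = \sqrt{\frac{1}{4 + 151} - \frac{16}{101}} = \sqrt{\frac{1}{155} - \frac{16}{101}} = \sqrt{- \frac{2379}{15655}} = \frac{i \sqrt{37243245}}{15655}$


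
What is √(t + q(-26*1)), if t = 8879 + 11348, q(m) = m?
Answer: √20201 ≈ 142.13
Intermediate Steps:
t = 20227
√(t + q(-26*1)) = √(20227 - 26*1) = √(20227 - 26) = √20201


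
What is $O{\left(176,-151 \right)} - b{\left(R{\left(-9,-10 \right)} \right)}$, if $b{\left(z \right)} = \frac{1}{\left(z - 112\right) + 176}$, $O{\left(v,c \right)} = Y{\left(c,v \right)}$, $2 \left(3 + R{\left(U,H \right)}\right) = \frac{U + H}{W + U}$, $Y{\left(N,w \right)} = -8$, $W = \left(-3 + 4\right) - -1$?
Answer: $- \frac{6998}{873} \approx -8.016$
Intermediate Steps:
$W = 2$ ($W = 1 + 1 = 2$)
$R{\left(U,H \right)} = -3 + \frac{H + U}{2 \left(2 + U\right)}$ ($R{\left(U,H \right)} = -3 + \frac{\left(U + H\right) \frac{1}{2 + U}}{2} = -3 + \frac{\left(H + U\right) \frac{1}{2 + U}}{2} = -3 + \frac{\frac{1}{2 + U} \left(H + U\right)}{2} = -3 + \frac{H + U}{2 \left(2 + U\right)}$)
$O{\left(v,c \right)} = -8$
$b{\left(z \right)} = \frac{1}{64 + z}$ ($b{\left(z \right)} = \frac{1}{\left(z - 112\right) + 176} = \frac{1}{\left(-112 + z\right) + 176} = \frac{1}{64 + z}$)
$O{\left(176,-151 \right)} - b{\left(R{\left(-9,-10 \right)} \right)} = -8 - \frac{1}{64 + \frac{-12 - 10 - -45}{2 \left(2 - 9\right)}} = -8 - \frac{1}{64 + \frac{-12 - 10 + 45}{2 \left(-7\right)}} = -8 - \frac{1}{64 + \frac{1}{2} \left(- \frac{1}{7}\right) 23} = -8 - \frac{1}{64 - \frac{23}{14}} = -8 - \frac{1}{\frac{873}{14}} = -8 - \frac{14}{873} = - \frac{6998}{873}$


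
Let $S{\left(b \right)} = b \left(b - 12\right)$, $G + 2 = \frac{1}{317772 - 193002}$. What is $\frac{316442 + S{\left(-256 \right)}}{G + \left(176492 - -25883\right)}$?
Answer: $\frac{48042688500}{25250079211} \approx 1.9027$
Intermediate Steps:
$G = - \frac{249539}{124770}$ ($G = -2 + \frac{1}{317772 - 193002} = -2 + \frac{1}{124770} = - \frac{249539}{124770} \approx -2.0$)
$S{\left(b \right)} = b \left(-12 + b\right)$
$\frac{316442 + S{\left(-256 \right)}}{G + \left(176492 - -25883\right)} = \frac{316442 - 256 \left(-12 - 256\right)}{- \frac{249539}{124770} + \left(176492 - -25883\right)} = \frac{316442 - -68608}{- \frac{249539}{124770} + \left(176492 + 25883\right)} = \frac{316442 + 68608}{- \frac{249539}{124770} + 202375} = \frac{385050}{\frac{25250079211}{124770}} = 385050 \cdot \frac{124770}{25250079211} = \frac{48042688500}{25250079211}$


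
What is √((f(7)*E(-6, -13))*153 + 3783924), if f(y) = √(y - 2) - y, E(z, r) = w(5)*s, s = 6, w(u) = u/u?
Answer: 3*√(419722 + 102*√5) ≈ 1944.1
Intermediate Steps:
w(u) = 1
E(z, r) = 6 (E(z, r) = 1*6 = 6)
f(y) = √(-2 + y) - y
√((f(7)*E(-6, -13))*153 + 3783924) = √(((√(-2 + 7) - 1*7)*6)*153 + 3783924) = √(((√5 - 7)*6)*153 + 3783924) = √(((-7 + √5)*6)*153 + 3783924) = √((-42 + 6*√5)*153 + 3783924) = √((-6426 + 918*√5) + 3783924) = √(3777498 + 918*√5)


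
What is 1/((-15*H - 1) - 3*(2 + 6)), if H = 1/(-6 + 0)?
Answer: -2/45 ≈ -0.044444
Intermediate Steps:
H = -⅙ (H = 1/(-6) = -⅙ ≈ -0.16667)
1/((-15*H - 1) - 3*(2 + 6)) = 1/((-15*(-⅙) - 1) - 3*(2 + 6)) = 1/((5/2 - 1) - 3*8) = 1/(3/2 - 24) = 1/(-45/2) = -2/45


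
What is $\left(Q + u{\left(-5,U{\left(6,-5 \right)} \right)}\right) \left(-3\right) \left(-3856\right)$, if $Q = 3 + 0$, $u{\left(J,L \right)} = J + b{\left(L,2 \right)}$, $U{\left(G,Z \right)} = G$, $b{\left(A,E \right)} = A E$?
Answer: $115680$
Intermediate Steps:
$u{\left(J,L \right)} = J + 2 L$ ($u{\left(J,L \right)} = J + L 2 = J + 2 L$)
$Q = 3$
$\left(Q + u{\left(-5,U{\left(6,-5 \right)} \right)}\right) \left(-3\right) \left(-3856\right) = \left(3 + \left(-5 + 2 \cdot 6\right)\right) \left(-3\right) \left(-3856\right) = \left(3 + \left(-5 + 12\right)\right) \left(-3\right) \left(-3856\right) = \left(3 + 7\right) \left(-3\right) \left(-3856\right) = 10 \left(-3\right) \left(-3856\right) = \left(-30\right) \left(-3856\right) = 115680$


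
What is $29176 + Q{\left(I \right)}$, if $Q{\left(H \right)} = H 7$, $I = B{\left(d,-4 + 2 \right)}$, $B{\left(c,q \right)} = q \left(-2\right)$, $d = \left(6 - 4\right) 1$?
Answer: $29204$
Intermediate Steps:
$d = 2$ ($d = 2 \cdot 1 = 2$)
$B{\left(c,q \right)} = - 2 q$
$I = 4$ ($I = - 2 \left(-4 + 2\right) = \left(-2\right) \left(-2\right) = 4$)
$Q{\left(H \right)} = 7 H$
$29176 + Q{\left(I \right)} = 29176 + 7 \cdot 4 = 29176 + 28 = 29204$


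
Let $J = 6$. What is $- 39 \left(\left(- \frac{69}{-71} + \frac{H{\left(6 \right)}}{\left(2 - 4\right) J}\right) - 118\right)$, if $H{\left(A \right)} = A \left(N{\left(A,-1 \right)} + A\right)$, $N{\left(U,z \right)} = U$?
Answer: $\frac{340665}{71} \approx 4798.1$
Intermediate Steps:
$H{\left(A \right)} = 2 A^{2}$ ($H{\left(A \right)} = A \left(A + A\right) = A 2 A = 2 A^{2}$)
$- 39 \left(\left(- \frac{69}{-71} + \frac{H{\left(6 \right)}}{\left(2 - 4\right) J}\right) - 118\right) = - 39 \left(\left(- \frac{69}{-71} + \frac{2 \cdot 6^{2}}{\left(2 - 4\right) 6}\right) - 118\right) = - 39 \left(\left(\left(-69\right) \left(- \frac{1}{71}\right) + \frac{2 \cdot 36}{\left(-2\right) 6}\right) - 118\right) = - 39 \left(\left(\frac{69}{71} + \frac{72}{-12}\right) - 118\right) = - 39 \left(\left(\frac{69}{71} + 72 \left(- \frac{1}{12}\right)\right) - 118\right) = - 39 \left(\left(\frac{69}{71} - 6\right) - 118\right) = - 39 \left(- \frac{357}{71} - 118\right) = \left(-39\right) \left(- \frac{8735}{71}\right) = \frac{340665}{71}$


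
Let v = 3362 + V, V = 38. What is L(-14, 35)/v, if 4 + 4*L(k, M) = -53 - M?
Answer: -23/3400 ≈ -0.0067647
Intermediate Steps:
L(k, M) = -57/4 - M/4 (L(k, M) = -1 + (-53 - M)/4 = -1 + (-53/4 - M/4) = -57/4 - M/4)
v = 3400 (v = 3362 + 38 = 3400)
L(-14, 35)/v = (-57/4 - ¼*35)/3400 = (-57/4 - 35/4)*(1/3400) = -23*1/3400 = -23/3400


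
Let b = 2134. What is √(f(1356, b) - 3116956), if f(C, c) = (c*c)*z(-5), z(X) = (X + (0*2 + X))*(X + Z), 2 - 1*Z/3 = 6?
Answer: 2*√192763891 ≈ 27768.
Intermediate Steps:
Z = -12 (Z = 6 - 3*6 = 6 - 18 = -12)
z(X) = 2*X*(-12 + X) (z(X) = (X + (0*2 + X))*(X - 12) = (X + (0 + X))*(-12 + X) = (X + X)*(-12 + X) = (2*X)*(-12 + X) = 2*X*(-12 + X))
f(C, c) = 170*c² (f(C, c) = (c*c)*(2*(-5)*(-12 - 5)) = c²*(2*(-5)*(-17)) = c²*170 = 170*c²)
√(f(1356, b) - 3116956) = √(170*2134² - 3116956) = √(170*4553956 - 3116956) = √(774172520 - 3116956) = √771055564 = 2*√192763891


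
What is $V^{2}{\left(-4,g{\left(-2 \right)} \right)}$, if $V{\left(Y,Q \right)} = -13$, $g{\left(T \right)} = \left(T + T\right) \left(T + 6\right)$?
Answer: $169$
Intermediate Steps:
$g{\left(T \right)} = 2 T \left(6 + T\right)$
$V^{2}{\left(-4,g{\left(-2 \right)} \right)} = \left(-13\right)^{2} = 169$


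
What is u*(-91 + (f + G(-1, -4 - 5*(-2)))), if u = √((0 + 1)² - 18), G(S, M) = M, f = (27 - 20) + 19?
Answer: -59*I*√17 ≈ -243.26*I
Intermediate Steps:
f = 26 (f = 7 + 19 = 26)
u = I*√17 (u = √(1² - 18) = √(1 - 18) = √(-17) = I*√17 ≈ 4.1231*I)
u*(-91 + (f + G(-1, -4 - 5*(-2)))) = (I*√17)*(-91 + (26 + (-4 - 5*(-2)))) = (I*√17)*(-91 + (26 + (-4 + 10))) = (I*√17)*(-91 + (26 + 6)) = (I*√17)*(-91 + 32) = (I*√17)*(-59) = -59*I*√17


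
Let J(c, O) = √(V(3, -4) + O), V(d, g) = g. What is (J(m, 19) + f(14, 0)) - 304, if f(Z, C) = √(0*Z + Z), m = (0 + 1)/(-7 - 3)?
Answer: -304 + √14 + √15 ≈ -296.39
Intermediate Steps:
m = -⅒ (m = 1/(-10) = 1*(-⅒) = -⅒ ≈ -0.10000)
f(Z, C) = √Z (f(Z, C) = √(0 + Z) = √Z)
J(c, O) = √(-4 + O)
(J(m, 19) + f(14, 0)) - 304 = (√(-4 + 19) + √14) - 304 = (√15 + √14) - 304 = (√14 + √15) - 304 = -304 + √14 + √15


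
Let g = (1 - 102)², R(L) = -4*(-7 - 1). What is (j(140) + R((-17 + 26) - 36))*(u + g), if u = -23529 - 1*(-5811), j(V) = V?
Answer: -1292924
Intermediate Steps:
R(L) = 32 (R(L) = -4*(-8) = 32)
g = 10201 (g = (-101)² = 10201)
u = -17718 (u = -23529 + 5811 = -17718)
(j(140) + R((-17 + 26) - 36))*(u + g) = (140 + 32)*(-17718 + 10201) = 172*(-7517) = -1292924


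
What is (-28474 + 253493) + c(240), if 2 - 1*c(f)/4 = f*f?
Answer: -5373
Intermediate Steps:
c(f) = 8 - 4*f² (c(f) = 8 - 4*f*f = 8 - 4*f²)
(-28474 + 253493) + c(240) = (-28474 + 253493) + (8 - 4*240²) = 225019 + (8 - 4*57600) = 225019 + (8 - 230400) = 225019 - 230392 = -5373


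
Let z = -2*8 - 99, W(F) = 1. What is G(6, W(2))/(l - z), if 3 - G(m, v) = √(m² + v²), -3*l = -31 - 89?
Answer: 3/155 - √37/155 ≈ -0.019889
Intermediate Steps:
l = 40 (l = -(-31 - 89)/3 = -⅓*(-120) = 40)
G(m, v) = 3 - √(m² + v²)
z = -115 (z = -16 - 99 = -115)
G(6, W(2))/(l - z) = (3 - √(6² + 1²))/(40 - 1*(-115)) = (3 - √(36 + 1))/(40 + 115) = (3 - √37)/155 = (3 - √37)*(1/155) = 3/155 - √37/155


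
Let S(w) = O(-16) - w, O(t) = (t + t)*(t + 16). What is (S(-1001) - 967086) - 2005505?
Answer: -2971590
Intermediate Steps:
O(t) = 2*t*(16 + t) (O(t) = (2*t)*(16 + t) = 2*t*(16 + t))
S(w) = -w (S(w) = 2*(-16)*(16 - 16) - w = 2*(-16)*0 - w = 0 - w = -w)
(S(-1001) - 967086) - 2005505 = (-1*(-1001) - 967086) - 2005505 = (1001 - 967086) - 2005505 = -966085 - 2005505 = -2971590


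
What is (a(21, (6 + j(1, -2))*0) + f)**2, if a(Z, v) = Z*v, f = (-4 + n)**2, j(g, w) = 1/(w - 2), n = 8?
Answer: 256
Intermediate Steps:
j(g, w) = 1/(-2 + w)
f = 16 (f = (-4 + 8)**2 = 4**2 = 16)
(a(21, (6 + j(1, -2))*0) + f)**2 = (21*((6 + 1/(-2 - 2))*0) + 16)**2 = (21*((6 + 1/(-4))*0) + 16)**2 = (21*((6 - 1/4)*0) + 16)**2 = (21*((23/4)*0) + 16)**2 = (21*0 + 16)**2 = (0 + 16)**2 = 16**2 = 256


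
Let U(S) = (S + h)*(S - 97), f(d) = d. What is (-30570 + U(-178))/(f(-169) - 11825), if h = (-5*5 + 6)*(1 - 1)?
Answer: -9190/5997 ≈ -1.5324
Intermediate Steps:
h = 0 (h = (-25 + 6)*0 = -19*0 = 0)
U(S) = S*(-97 + S) (U(S) = (S + 0)*(S - 97) = S*(-97 + S))
(-30570 + U(-178))/(f(-169) - 11825) = (-30570 - 178*(-97 - 178))/(-169 - 11825) = (-30570 - 178*(-275))/(-11994) = (-30570 + 48950)*(-1/11994) = 18380*(-1/11994) = -9190/5997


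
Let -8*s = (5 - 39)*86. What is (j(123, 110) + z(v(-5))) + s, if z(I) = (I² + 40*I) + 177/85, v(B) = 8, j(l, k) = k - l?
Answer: 125559/170 ≈ 738.58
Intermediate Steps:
z(I) = 177/85 + I² + 40*I (z(I) = (I² + 40*I) + 177*(1/85) = (I² + 40*I) + 177/85 = 177/85 + I² + 40*I)
s = 731/2 (s = -(5 - 39)*86/8 = -(-17)*86/4 = -⅛*(-2924) = 731/2 ≈ 365.50)
(j(123, 110) + z(v(-5))) + s = ((110 - 1*123) + (177/85 + 8² + 40*8)) + 731/2 = ((110 - 123) + (177/85 + 64 + 320)) + 731/2 = (-13 + 32817/85) + 731/2 = 31712/85 + 731/2 = 125559/170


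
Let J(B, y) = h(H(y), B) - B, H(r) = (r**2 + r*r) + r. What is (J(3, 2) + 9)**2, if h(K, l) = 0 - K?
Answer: 16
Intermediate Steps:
H(r) = r + 2*r**2 (H(r) = (r**2 + r**2) + r = 2*r**2 + r = r + 2*r**2)
h(K, l) = -K
J(B, y) = -B - y*(1 + 2*y) (J(B, y) = -y*(1 + 2*y) - B = -B - y*(1 + 2*y))
(J(3, 2) + 9)**2 = ((-1*3 - 1*2*(1 + 2*2)) + 9)**2 = ((-3 - 1*2*(1 + 4)) + 9)**2 = ((-3 - 1*2*5) + 9)**2 = ((-3 - 10) + 9)**2 = (-13 + 9)**2 = (-4)**2 = 16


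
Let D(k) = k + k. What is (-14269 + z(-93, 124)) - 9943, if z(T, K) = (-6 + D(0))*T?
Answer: -23654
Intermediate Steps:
D(k) = 2*k
z(T, K) = -6*T (z(T, K) = (-6 + 2*0)*T = (-6 + 0)*T = -6*T)
(-14269 + z(-93, 124)) - 9943 = (-14269 - 6*(-93)) - 9943 = (-14269 + 558) - 9943 = -13711 - 9943 = -23654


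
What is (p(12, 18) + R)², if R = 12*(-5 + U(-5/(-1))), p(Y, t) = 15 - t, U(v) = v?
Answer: 9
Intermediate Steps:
R = 0 (R = 12*(-5 - 5/(-1)) = 12*(-5 - 5*(-1)) = 12*(-5 + 5) = 12*0 = 0)
(p(12, 18) + R)² = ((15 - 1*18) + 0)² = ((15 - 18) + 0)² = (-3 + 0)² = (-3)² = 9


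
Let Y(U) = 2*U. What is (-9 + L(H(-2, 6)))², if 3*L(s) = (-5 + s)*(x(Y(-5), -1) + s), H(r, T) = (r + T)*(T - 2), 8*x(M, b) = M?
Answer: 292681/144 ≈ 2032.5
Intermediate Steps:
x(M, b) = M/8
H(r, T) = (-2 + T)*(T + r) (H(r, T) = (T + r)*(-2 + T) = (-2 + T)*(T + r))
L(s) = (-5 + s)*(-5/4 + s)/3 (L(s) = ((-5 + s)*((2*(-5))/8 + s))/3 = ((-5 + s)*((⅛)*(-10) + s))/3 = ((-5 + s)*(-5/4 + s))/3 = (-5 + s)*(-5/4 + s)/3)
(-9 + L(H(-2, 6)))² = (-9 + (25/12 - 25*(6² - 2*6 - 2*(-2) + 6*(-2))/12 + (6² - 2*6 - 2*(-2) + 6*(-2))²/3))² = (-9 + (25/12 - 25*(36 - 12 + 4 - 12)/12 + (36 - 12 + 4 - 12)²/3))² = (-9 + (25/12 - 25/12*16 + (⅓)*16²))² = (-9 + (25/12 - 100/3 + (⅓)*256))² = (-9 + (25/12 - 100/3 + 256/3))² = (-9 + 649/12)² = (541/12)² = 292681/144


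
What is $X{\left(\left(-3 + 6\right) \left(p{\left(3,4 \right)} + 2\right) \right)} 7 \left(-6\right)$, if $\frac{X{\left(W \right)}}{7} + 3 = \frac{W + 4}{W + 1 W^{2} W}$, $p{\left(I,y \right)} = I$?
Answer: $\frac{497399}{565} \approx 880.35$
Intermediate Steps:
$X{\left(W \right)} = -21 + \frac{7 \left(4 + W\right)}{W + W^{3}}$ ($X{\left(W \right)} = -21 + 7 \frac{W + 4}{W + 1 W^{2} W} = -21 + 7 \frac{4 + W}{W + W^{2} W} = -21 + 7 \frac{4 + W}{W + W^{3}} = -21 + \frac{7 \left(4 + W\right)}{W + W^{3}}$)
$X{\left(\left(-3 + 6\right) \left(p{\left(3,4 \right)} + 2\right) \right)} 7 \left(-6\right) = \frac{28 - 21 \left(\left(-3 + 6\right) \left(3 + 2\right)\right)^{3} - 14 \left(-3 + 6\right) \left(3 + 2\right)}{\left(-3 + 6\right) \left(3 + 2\right) + \left(\left(-3 + 6\right) \left(3 + 2\right)\right)^{3}} \cdot 7 \left(-6\right) = \frac{28 - 21 \left(3 \cdot 5\right)^{3} - 14 \cdot 3 \cdot 5}{3 \cdot 5 + \left(3 \cdot 5\right)^{3}} \cdot 7 \left(-6\right) = \frac{28 - 21 \cdot 15^{3} - 210}{15 + 15^{3}} \cdot 7 \left(-6\right) = \frac{28 - 70875 - 210}{15 + 3375} \cdot 7 \left(-6\right) = \frac{28 - 70875 - 210}{3390} \cdot 7 \left(-6\right) = \frac{1}{3390} \left(-71057\right) 7 \left(-6\right) = \left(- \frac{71057}{3390}\right) 7 \left(-6\right) = \left(- \frac{497399}{3390}\right) \left(-6\right) = \frac{497399}{565}$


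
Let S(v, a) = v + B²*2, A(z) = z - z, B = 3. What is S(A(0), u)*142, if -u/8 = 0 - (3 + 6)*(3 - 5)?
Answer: 2556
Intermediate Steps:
A(z) = 0
u = -144 (u = -8*(0 - (3 + 6)*(3 - 5)) = -8*(0 - 9*(-2)) = -8*(0 - 1*(-18)) = -8*(0 + 18) = -8*18 = -144)
S(v, a) = 18 + v (S(v, a) = v + 3²*2 = v + 9*2 = v + 18 = 18 + v)
S(A(0), u)*142 = (18 + 0)*142 = 18*142 = 2556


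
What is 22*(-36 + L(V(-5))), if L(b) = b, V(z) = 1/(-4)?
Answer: -1595/2 ≈ -797.50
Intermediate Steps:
V(z) = -¼
22*(-36 + L(V(-5))) = 22*(-36 - ¼) = 22*(-145/4) = -1595/2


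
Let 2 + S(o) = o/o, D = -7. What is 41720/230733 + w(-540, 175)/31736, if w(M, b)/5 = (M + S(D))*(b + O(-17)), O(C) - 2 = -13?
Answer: -25258436885/1830635622 ≈ -13.798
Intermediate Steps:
S(o) = -1 (S(o) = -2 + o/o = -2 + 1 = -1)
O(C) = -11 (O(C) = 2 - 13 = -11)
w(M, b) = 5*(-1 + M)*(-11 + b) (w(M, b) = 5*((M - 1)*(b - 11)) = 5*((-1 + M)*(-11 + b)) = 5*(-1 + M)*(-11 + b))
41720/230733 + w(-540, 175)/31736 = 41720/230733 + (55 - 55*(-540) - 5*175 + 5*(-540)*175)/31736 = 41720*(1/230733) + (55 + 29700 - 875 - 472500)*(1/31736) = 41720/230733 - 443620*1/31736 = 41720/230733 - 110905/7934 = -25258436885/1830635622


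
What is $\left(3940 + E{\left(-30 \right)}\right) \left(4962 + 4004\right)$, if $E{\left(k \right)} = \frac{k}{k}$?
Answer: $35335006$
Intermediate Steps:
$E{\left(k \right)} = 1$
$\left(3940 + E{\left(-30 \right)}\right) \left(4962 + 4004\right) = \left(3940 + 1\right) \left(4962 + 4004\right) = 3941 \cdot 8966 = 35335006$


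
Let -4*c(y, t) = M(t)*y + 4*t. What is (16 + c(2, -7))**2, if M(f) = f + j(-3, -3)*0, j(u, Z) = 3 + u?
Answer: 2809/4 ≈ 702.25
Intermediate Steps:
M(f) = f (M(f) = f + (3 - 3)*0 = f + 0*0 = f + 0 = f)
c(y, t) = -t - t*y/4 (c(y, t) = -(t*y + 4*t)/4 = -(4*t + t*y)/4 = -t - t*y/4)
(16 + c(2, -7))**2 = (16 + (1/4)*(-7)*(-4 - 1*2))**2 = (16 + (1/4)*(-7)*(-4 - 2))**2 = (16 + (1/4)*(-7)*(-6))**2 = (16 + 21/2)**2 = (53/2)**2 = 2809/4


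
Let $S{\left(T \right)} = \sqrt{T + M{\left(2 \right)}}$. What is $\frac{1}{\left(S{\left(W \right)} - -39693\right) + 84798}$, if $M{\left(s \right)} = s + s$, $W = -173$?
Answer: $\frac{124491}{15498009250} - \frac{13 i}{15498009250} \approx 8.0327 \cdot 10^{-6} - 8.3882 \cdot 10^{-10} i$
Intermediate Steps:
$M{\left(s \right)} = 2 s$
$S{\left(T \right)} = \sqrt{4 + T}$ ($S{\left(T \right)} = \sqrt{T + 2 \cdot 2} = \sqrt{T + 4} = \sqrt{4 + T}$)
$\frac{1}{\left(S{\left(W \right)} - -39693\right) + 84798} = \frac{1}{\left(\sqrt{4 - 173} - -39693\right) + 84798} = \frac{1}{\left(\sqrt{-169} + 39693\right) + 84798} = \frac{1}{\left(13 i + 39693\right) + 84798} = \frac{1}{\left(39693 + 13 i\right) + 84798} = \frac{1}{124491 + 13 i} = \frac{124491 - 13 i}{15498009250}$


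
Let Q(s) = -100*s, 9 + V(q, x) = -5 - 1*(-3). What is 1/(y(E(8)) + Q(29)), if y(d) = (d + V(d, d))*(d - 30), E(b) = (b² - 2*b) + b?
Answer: -1/1730 ≈ -0.00057803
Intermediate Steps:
V(q, x) = -11 (V(q, x) = -9 + (-5 - 1*(-3)) = -9 + (-5 + 3) = -9 - 2 = -11)
E(b) = b² - b
y(d) = (-30 + d)*(-11 + d) (y(d) = (d - 11)*(d - 30) = (-11 + d)*(-30 + d) = (-30 + d)*(-11 + d))
1/(y(E(8)) + Q(29)) = 1/((330 + (8*(-1 + 8))² - 328*(-1 + 8)) - 100*29) = 1/((330 + (8*7)² - 328*7) - 2900) = 1/((330 + 56² - 41*56) - 2900) = 1/((330 + 3136 - 2296) - 2900) = 1/(1170 - 2900) = 1/(-1730) = -1/1730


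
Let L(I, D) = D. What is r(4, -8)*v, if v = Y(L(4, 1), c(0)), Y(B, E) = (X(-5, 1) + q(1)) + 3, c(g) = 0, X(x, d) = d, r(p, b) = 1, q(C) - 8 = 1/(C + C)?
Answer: 25/2 ≈ 12.500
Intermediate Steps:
q(C) = 8 + 1/(2*C) (q(C) = 8 + 1/(C + C) = 8 + 1/(2*C))
Y(B, E) = 25/2 (Y(B, E) = (1 + (8 + (1/2)/1)) + 3 = (1 + (8 + (1/2)*1)) + 3 = (1 + (8 + 1/2)) + 3 = (1 + 17/2) + 3 = 19/2 + 3 = 25/2)
v = 25/2 ≈ 12.500
r(4, -8)*v = 1*(25/2) = 25/2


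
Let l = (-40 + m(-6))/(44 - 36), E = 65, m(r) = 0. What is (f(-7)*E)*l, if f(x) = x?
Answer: 2275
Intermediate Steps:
l = -5 (l = (-40 + 0)/(44 - 36) = -40/8 = -40*⅛ = -5)
(f(-7)*E)*l = -7*65*(-5) = -455*(-5) = 2275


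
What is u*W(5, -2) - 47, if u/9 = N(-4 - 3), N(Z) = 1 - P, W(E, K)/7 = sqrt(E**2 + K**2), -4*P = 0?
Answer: -47 + 63*sqrt(29) ≈ 292.27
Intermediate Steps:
P = 0 (P = -1/4*0 = 0)
W(E, K) = 7*sqrt(E**2 + K**2)
N(Z) = 1 (N(Z) = 1 - 1*0 = 1 + 0 = 1)
u = 9 (u = 9*1 = 9)
u*W(5, -2) - 47 = 9*(7*sqrt(5**2 + (-2)**2)) - 47 = 9*(7*sqrt(25 + 4)) - 47 = 9*(7*sqrt(29)) - 47 = 63*sqrt(29) - 47 = -47 + 63*sqrt(29)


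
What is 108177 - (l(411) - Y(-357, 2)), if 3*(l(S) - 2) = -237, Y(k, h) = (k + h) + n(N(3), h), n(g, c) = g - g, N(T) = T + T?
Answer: 107899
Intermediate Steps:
N(T) = 2*T
n(g, c) = 0
Y(k, h) = h + k (Y(k, h) = (k + h) + 0 = (h + k) + 0 = h + k)
l(S) = -77 (l(S) = 2 + (⅓)*(-237) = 2 - 79 = -77)
108177 - (l(411) - Y(-357, 2)) = 108177 - (-77 - (2 - 357)) = 108177 - (-77 - 1*(-355)) = 108177 - (-77 + 355) = 108177 - 1*278 = 108177 - 278 = 107899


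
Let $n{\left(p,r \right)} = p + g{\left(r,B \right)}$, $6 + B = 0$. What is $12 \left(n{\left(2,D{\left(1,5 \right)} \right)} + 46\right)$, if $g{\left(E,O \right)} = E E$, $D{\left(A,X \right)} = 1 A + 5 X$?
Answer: $8688$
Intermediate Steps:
$B = -6$ ($B = -6 + 0 = -6$)
$D{\left(A,X \right)} = A + 5 X$
$g{\left(E,O \right)} = E^{2}$
$n{\left(p,r \right)} = p + r^{2}$
$12 \left(n{\left(2,D{\left(1,5 \right)} \right)} + 46\right) = 12 \left(\left(2 + \left(1 + 5 \cdot 5\right)^{2}\right) + 46\right) = 12 \left(\left(2 + \left(1 + 25\right)^{2}\right) + 46\right) = 12 \left(\left(2 + 26^{2}\right) + 46\right) = 12 \left(\left(2 + 676\right) + 46\right) = 12 \left(678 + 46\right) = 12 \cdot 724 = 8688$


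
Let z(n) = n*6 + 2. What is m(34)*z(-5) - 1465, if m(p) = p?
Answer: -2417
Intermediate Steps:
z(n) = 2 + 6*n (z(n) = 6*n + 2 = 2 + 6*n)
m(34)*z(-5) - 1465 = 34*(2 + 6*(-5)) - 1465 = 34*(2 - 30) - 1465 = 34*(-28) - 1465 = -952 - 1465 = -2417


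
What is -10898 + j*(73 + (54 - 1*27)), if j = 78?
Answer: -3098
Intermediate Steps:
-10898 + j*(73 + (54 - 1*27)) = -10898 + 78*(73 + (54 - 1*27)) = -10898 + 78*(73 + (54 - 27)) = -10898 + 78*(73 + 27) = -10898 + 78*100 = -10898 + 7800 = -3098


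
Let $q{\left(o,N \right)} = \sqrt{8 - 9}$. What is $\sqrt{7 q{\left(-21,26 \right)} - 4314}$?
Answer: $\sqrt{-4314 + 7 i} \approx 0.0533 + 65.681 i$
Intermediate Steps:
$q{\left(o,N \right)} = i$ ($q{\left(o,N \right)} = \sqrt{-1} = i$)
$\sqrt{7 q{\left(-21,26 \right)} - 4314} = \sqrt{7 i - 4314} = \sqrt{-4314 + 7 i}$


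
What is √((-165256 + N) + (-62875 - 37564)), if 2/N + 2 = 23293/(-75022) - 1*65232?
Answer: I*√6363745601629120559070699/4894008441 ≈ 515.46*I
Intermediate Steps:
N = -150044/4894008441 (N = 2/(-2 + (23293/(-75022) - 1*65232)) = 2/(-2 + (23293*(-1/75022) - 65232)) = 2/(-2 + (-23293/75022 - 65232)) = 2/(-2 - 4893858397/75022) = 2/(-4894008441/75022) = 2*(-75022/4894008441) = -150044/4894008441 ≈ -3.0659e-5)
√((-165256 + N) + (-62875 - 37564)) = √((-165256 - 150044/4894008441) + (-62875 - 37564)) = √(-808764259075940/4894008441 - 100439) = √(-1300313572881539/4894008441) = I*√6363745601629120559070699/4894008441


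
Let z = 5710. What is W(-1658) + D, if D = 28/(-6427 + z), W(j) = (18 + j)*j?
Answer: 1949609012/717 ≈ 2.7191e+6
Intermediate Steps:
W(j) = j*(18 + j)
D = -28/717 (D = 28/(-6427 + 5710) = 28/(-717) = 28*(-1/717) = -28/717 ≈ -0.039052)
W(-1658) + D = -1658*(18 - 1658) - 28/717 = -1658*(-1640) - 28/717 = 2719120 - 28/717 = 1949609012/717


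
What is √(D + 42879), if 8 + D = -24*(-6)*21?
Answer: √45895 ≈ 214.23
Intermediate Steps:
D = 3016 (D = -8 - 24*(-6)*21 = -8 + 144*21 = -8 + 3024 = 3016)
√(D + 42879) = √(3016 + 42879) = √45895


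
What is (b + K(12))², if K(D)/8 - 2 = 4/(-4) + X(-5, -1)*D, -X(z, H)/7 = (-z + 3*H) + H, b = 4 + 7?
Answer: 426409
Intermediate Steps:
b = 11
X(z, H) = -28*H + 7*z (X(z, H) = -7*((-z + 3*H) + H) = -7*(-z + 4*H) = -28*H + 7*z)
K(D) = 8 - 56*D (K(D) = 16 + 8*(4/(-4) + (-28*(-1) + 7*(-5))*D) = 16 + 8*(4*(-¼) + (28 - 35)*D) = 16 + 8*(-1 - 7*D) = 16 + (-8 - 56*D) = 8 - 56*D)
(b + K(12))² = (11 + (8 - 56*12))² = (11 + (8 - 672))² = (11 - 664)² = (-653)² = 426409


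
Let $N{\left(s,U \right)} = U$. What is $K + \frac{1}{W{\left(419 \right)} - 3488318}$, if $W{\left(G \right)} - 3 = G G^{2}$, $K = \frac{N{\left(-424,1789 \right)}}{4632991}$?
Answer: $\frac{125362983007}{324641759306304} \approx 0.00038616$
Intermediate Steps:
$K = \frac{1789}{4632991} \approx 0.00038614$
$W{\left(G \right)} = 3 + G^{3}$ ($W{\left(G \right)} = 3 + G G^{2} = 3 + G^{3}$)
$K + \frac{1}{W{\left(419 \right)} - 3488318} = \frac{1789}{4632991} + \frac{1}{\left(3 + 419^{3}\right) - 3488318} = \frac{1789}{4632991} + \frac{1}{\left(3 + 73560059\right) - 3488318} = \frac{1789}{4632991} + \frac{1}{73560062 - 3488318} = \frac{1789}{4632991} + \frac{1}{70071744} = \frac{125362983007}{324641759306304}$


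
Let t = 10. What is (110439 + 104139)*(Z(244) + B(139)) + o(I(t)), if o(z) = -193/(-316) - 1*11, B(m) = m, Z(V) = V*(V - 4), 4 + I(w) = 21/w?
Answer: 3980182427669/316 ≈ 1.2596e+10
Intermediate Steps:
I(w) = -4 + 21/w
Z(V) = V*(-4 + V)
o(z) = -3283/316 (o(z) = -193*(-1/316) - 11 = 193/316 - 11 = -3283/316)
(110439 + 104139)*(Z(244) + B(139)) + o(I(t)) = (110439 + 104139)*(244*(-4 + 244) + 139) - 3283/316 = 214578*(244*240 + 139) - 3283/316 = 214578*(58560 + 139) - 3283/316 = 214578*58699 - 3283/316 = 12595514022 - 3283/316 = 3980182427669/316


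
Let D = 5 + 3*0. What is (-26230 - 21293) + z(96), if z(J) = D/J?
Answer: -4562203/96 ≈ -47523.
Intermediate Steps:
D = 5 (D = 5 + 0 = 5)
z(J) = 5/J
(-26230 - 21293) + z(96) = (-26230 - 21293) + 5/96 = -47523 + 5*(1/96) = -47523 + 5/96 = -4562203/96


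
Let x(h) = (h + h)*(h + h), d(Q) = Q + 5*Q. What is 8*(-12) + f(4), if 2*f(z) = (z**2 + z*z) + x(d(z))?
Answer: 1072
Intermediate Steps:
d(Q) = 6*Q
x(h) = 4*h**2 (x(h) = (2*h)*(2*h) = 4*h**2)
f(z) = 73*z**2 (f(z) = ((z**2 + z*z) + 4*(6*z)**2)/2 = ((z**2 + z**2) + 4*(36*z**2))/2 = (2*z**2 + 144*z**2)/2 = (146*z**2)/2 = 73*z**2)
8*(-12) + f(4) = 8*(-12) + 73*4**2 = -96 + 73*16 = -96 + 1168 = 1072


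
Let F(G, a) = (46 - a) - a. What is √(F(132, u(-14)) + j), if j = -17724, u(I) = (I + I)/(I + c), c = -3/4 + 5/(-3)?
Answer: I*√686197886/197 ≈ 132.97*I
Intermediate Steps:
c = -29/12 (c = -3*¼ + 5*(-⅓) = -¾ - 5/3 = -29/12 ≈ -2.4167)
u(I) = 2*I/(-29/12 + I) (u(I) = (I + I)/(I - 29/12) = (2*I)/(-29/12 + I) = 2*I/(-29/12 + I))
F(G, a) = 46 - 2*a
√(F(132, u(-14)) + j) = √((46 - 48*(-14)/(-29 + 12*(-14))) - 17724) = √((46 - 48*(-14)/(-29 - 168)) - 17724) = √((46 - 48*(-14)/(-197)) - 17724) = √((46 - 48*(-14)*(-1)/197) - 17724) = √((46 - 2*336/197) - 17724) = √((46 - 672/197) - 17724) = √(8390/197 - 17724) = √(-3483238/197) = I*√686197886/197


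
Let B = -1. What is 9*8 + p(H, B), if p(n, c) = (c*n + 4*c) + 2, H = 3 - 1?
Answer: 68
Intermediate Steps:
H = 2
p(n, c) = 2 + 4*c + c*n (p(n, c) = (4*c + c*n) + 2 = 2 + 4*c + c*n)
9*8 + p(H, B) = 9*8 + (2 + 4*(-1) - 1*2) = 72 + (2 - 4 - 2) = 72 - 4 = 68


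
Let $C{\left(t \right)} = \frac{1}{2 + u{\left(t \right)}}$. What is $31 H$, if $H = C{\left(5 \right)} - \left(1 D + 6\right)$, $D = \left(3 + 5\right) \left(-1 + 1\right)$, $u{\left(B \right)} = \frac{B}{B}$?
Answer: $- \frac{527}{3} \approx -175.67$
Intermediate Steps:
$u{\left(B \right)} = 1$
$D = 0$ ($D = 8 \cdot 0 = 0$)
$C{\left(t \right)} = \frac{1}{3}$ ($C{\left(t \right)} = \frac{1}{2 + 1} = \frac{1}{3}$)
$H = - \frac{17}{3}$ ($H = \frac{1}{3} - \left(1 \cdot 0 + 6\right) = \frac{1}{3} - \left(0 + 6\right) = \frac{1}{3} - 6 = - \frac{17}{3} \approx -5.6667$)
$31 H = 31 \left(- \frac{17}{3}\right) = - \frac{527}{3}$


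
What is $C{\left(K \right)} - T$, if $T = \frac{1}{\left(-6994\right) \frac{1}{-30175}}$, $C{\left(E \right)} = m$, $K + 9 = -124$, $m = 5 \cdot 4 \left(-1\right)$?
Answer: $- \frac{170055}{6994} \approx -24.314$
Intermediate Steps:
$m = -20$ ($m = 20 \left(-1\right) = -20$)
$K = -133$ ($K = -9 - 124 = -133$)
$C{\left(E \right)} = -20$
$T = \frac{30175}{6994}$ ($T = \frac{1}{\left(-6994\right) \left(- \frac{1}{30175}\right)} = \frac{1}{\frac{6994}{30175}} = \frac{30175}{6994} \approx 4.3144$)
$C{\left(K \right)} - T = -20 - \frac{30175}{6994} = - \frac{170055}{6994}$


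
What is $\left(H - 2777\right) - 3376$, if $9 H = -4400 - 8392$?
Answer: $- \frac{22723}{3} \approx -7574.3$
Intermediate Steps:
$H = - \frac{4264}{3}$ ($H = \frac{-4400 - 8392}{9} = \frac{1}{9} \left(-12792\right) = - \frac{4264}{3} \approx -1421.3$)
$\left(H - 2777\right) - 3376 = \left(- \frac{4264}{3} - 2777\right) - 3376 = - \frac{12595}{3} - 3376 = - \frac{22723}{3}$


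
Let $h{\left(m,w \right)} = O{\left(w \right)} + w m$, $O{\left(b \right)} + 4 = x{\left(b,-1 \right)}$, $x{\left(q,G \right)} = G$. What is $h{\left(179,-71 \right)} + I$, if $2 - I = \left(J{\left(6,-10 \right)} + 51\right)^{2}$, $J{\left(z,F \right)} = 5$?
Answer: $-15848$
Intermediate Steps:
$O{\left(b \right)} = -5$ ($O{\left(b \right)} = -4 - 1 = -5$)
$I = -3134$ ($I = 2 - \left(5 + 51\right)^{2} = 2 - 56^{2} = 2 - 3136 = -3134$)
$h{\left(m,w \right)} = -5 + m w$ ($h{\left(m,w \right)} = -5 + w m = -5 + m w$)
$h{\left(179,-71 \right)} + I = \left(-5 + 179 \left(-71\right)\right) - 3134 = \left(-5 - 12709\right) - 3134 = -12714 - 3134 = -15848$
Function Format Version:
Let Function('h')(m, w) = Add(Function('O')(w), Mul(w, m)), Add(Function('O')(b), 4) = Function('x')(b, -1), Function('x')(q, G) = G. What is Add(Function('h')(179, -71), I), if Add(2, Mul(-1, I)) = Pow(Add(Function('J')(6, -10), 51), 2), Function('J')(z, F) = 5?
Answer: -15848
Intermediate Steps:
Function('O')(b) = -5 (Function('O')(b) = Add(-4, -1) = -5)
I = -3134 (I = Add(2, Mul(-1, Pow(Add(5, 51), 2))) = Add(2, Mul(-1, Pow(56, 2))) = Add(2, Mul(-1, 3136)) = Add(2, -3136) = -3134)
Function('h')(m, w) = Add(-5, Mul(m, w)) (Function('h')(m, w) = Add(-5, Mul(w, m)) = Add(-5, Mul(m, w)))
Add(Function('h')(179, -71), I) = Add(Add(-5, Mul(179, -71)), -3134) = Add(Add(-5, -12709), -3134) = Add(-12714, -3134) = -15848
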